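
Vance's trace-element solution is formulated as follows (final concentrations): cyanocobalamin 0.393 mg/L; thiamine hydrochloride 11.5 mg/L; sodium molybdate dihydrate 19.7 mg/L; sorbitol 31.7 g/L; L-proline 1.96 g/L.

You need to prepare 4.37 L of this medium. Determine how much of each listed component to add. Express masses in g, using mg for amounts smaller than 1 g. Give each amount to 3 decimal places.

cyanocobalamin 1.717 mg; thiamine hydrochloride 50.255 mg; sodium molybdate dihydrate 86.089 mg; sorbitol 138.529 g; L-proline 8.565 g

Scale factor relative to 1 L: 4.37.
cyanocobalamin: 0.393 mg/L × 4.37 L = 1.717 mg
thiamine hydrochloride: 11.5 mg/L × 4.37 L = 50.255 mg
sodium molybdate dihydrate: 19.7 mg/L × 4.37 L = 86.089 mg
sorbitol: 31.7 g/L × 4.37 L = 138.529 g
L-proline: 1.96 g/L × 4.37 L = 8.565 g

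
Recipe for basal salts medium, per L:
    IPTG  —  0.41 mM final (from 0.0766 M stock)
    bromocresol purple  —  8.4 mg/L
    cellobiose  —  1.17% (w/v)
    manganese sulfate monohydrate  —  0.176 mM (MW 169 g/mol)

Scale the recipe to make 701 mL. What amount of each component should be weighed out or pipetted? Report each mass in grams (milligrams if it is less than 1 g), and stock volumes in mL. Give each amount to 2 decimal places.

Scale factor relative to 1 L: 0.701.
IPTG: C1V1 = C2V2 → 0.41 mM × 701 mL ÷ 76.6 mM = 3.75 mL
bromocresol purple: 8.4 mg/L × 0.701 L = 5.89 mg
cellobiose: 1.17 g per 100 mL × 701 mL ÷ 100 = 8.20 g
manganese sulfate monohydrate: 0.176 mmol/L × 169 mg/mmol × 0.701 L = 20.85 mg

IPTG 3.75 mL; bromocresol purple 5.89 mg; cellobiose 8.20 g; manganese sulfate monohydrate 20.85 mg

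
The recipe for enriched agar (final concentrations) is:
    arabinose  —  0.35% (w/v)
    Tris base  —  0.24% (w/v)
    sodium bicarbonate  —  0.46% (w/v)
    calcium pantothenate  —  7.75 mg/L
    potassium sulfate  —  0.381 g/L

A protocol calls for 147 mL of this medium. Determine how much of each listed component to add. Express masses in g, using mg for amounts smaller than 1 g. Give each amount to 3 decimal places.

Scale factor relative to 1 L: 0.147.
arabinose: 0.35% w/v = 3.5 g/L → 3.5 × 0.147 L = 0.5145 g = 514.500 mg
Tris base: 0.24% w/v = 2.4 g/L → 2.4 × 0.147 L = 0.3528 g = 352.800 mg
sodium bicarbonate: 0.46 g per 100 mL × 147 mL ÷ 100 = 0.6762 g = 676.200 mg
calcium pantothenate: 7.75 mg/L × 0.147 L = 1.139 mg
potassium sulfate: 0.381 g/L × 0.147 L = 0.056007 g = 56.007 mg

arabinose 514.500 mg; Tris base 352.800 mg; sodium bicarbonate 676.200 mg; calcium pantothenate 1.139 mg; potassium sulfate 56.007 mg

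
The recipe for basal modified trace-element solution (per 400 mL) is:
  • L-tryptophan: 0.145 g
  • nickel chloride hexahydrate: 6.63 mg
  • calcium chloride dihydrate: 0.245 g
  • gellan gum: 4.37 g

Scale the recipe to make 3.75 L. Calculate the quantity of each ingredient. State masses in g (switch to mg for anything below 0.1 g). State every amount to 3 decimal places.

L-tryptophan 1.359 g; nickel chloride hexahydrate 62.156 mg; calcium chloride dihydrate 2.297 g; gellan gum 40.969 g

Ratio of target to recipe volume: 3750 / 400 = 9.375.
L-tryptophan: 0.145 g × (3750 mL / 400 mL) = 1.359 g
nickel chloride hexahydrate: 6.63 mg × (3750 mL / 400 mL) = 62.156 mg
calcium chloride dihydrate: 0.245 g × (3750 mL / 400 mL) = 2.297 g
gellan gum: 4.37 g × (3750 mL / 400 mL) = 40.969 g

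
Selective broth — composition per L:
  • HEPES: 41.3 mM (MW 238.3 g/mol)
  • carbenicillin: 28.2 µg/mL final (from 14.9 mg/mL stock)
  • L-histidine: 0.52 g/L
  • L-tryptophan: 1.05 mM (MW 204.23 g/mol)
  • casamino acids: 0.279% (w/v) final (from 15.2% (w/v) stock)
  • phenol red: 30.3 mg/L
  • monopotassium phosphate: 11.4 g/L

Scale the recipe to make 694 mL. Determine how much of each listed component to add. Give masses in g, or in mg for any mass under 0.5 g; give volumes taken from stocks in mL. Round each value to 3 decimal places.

HEPES 6.830 g; carbenicillin 1.313 mL; L-histidine 360.880 mg; L-tryptophan 148.822 mg; casamino acids 12.739 mL; phenol red 21.028 mg; monopotassium phosphate 7.912 g

Working volume: 694 mL = 0.694 L.
HEPES: 41.3 mmol/L × 238.3 g/mol × 0.694 L ÷ 1000 = 6.830 g
carbenicillin: dilute stock: 28.2 µg/mL × 694 mL ÷ 14900 µg/mL = 1.313 mL
L-histidine: 0.52 g/L × 0.694 L = 0.36088 g = 360.880 mg
L-tryptophan: 1.05 mmol/L × 204.23 mg/mmol × 0.694 L = 148.822 mg
casamino acids: V = C2·V2/C1 = 0.279% ÷ 15.2% × 694 mL = 12.739 mL
phenol red: 30.3 mg/L × 0.694 L = 21.028 mg
monopotassium phosphate: 11.4 g/L × 0.694 L = 7.912 g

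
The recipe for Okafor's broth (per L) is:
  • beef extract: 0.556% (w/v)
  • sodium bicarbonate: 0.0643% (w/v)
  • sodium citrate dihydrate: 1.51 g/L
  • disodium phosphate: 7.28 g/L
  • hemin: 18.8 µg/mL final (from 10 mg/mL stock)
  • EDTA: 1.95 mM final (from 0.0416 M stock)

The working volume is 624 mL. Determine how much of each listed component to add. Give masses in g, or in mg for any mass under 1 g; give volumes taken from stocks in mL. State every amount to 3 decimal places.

Working volume: 624 mL = 0.624 L.
beef extract: 0.556 g per 100 mL × 624 mL ÷ 100 = 3.469 g
sodium bicarbonate: 0.0643 g per 100 mL × 624 mL ÷ 100 = 0.401232 g = 401.232 mg
sodium citrate dihydrate: 1.51 g/L × 0.624 L = 0.94224 g = 942.240 mg
disodium phosphate: 7.28 g/L × 0.624 L = 4.543 g
hemin: C1V1 = C2V2 → 18.8 µg/mL × 624 mL ÷ 10000 µg/mL = 1.173 mL
EDTA: V = C2·V2/C1 = 1.95 mM × 624 mL ÷ 41.6 mM = 29.250 mL

beef extract 3.469 g; sodium bicarbonate 401.232 mg; sodium citrate dihydrate 942.240 mg; disodium phosphate 4.543 g; hemin 1.173 mL; EDTA 29.250 mL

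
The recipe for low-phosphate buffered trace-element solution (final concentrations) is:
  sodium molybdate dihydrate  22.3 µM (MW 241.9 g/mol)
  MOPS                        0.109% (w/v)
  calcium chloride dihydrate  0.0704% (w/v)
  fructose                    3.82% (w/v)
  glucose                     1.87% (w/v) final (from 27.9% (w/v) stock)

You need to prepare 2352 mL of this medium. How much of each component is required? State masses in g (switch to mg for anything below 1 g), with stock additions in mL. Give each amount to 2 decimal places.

sodium molybdate dihydrate 12.69 mg; MOPS 2.56 g; calcium chloride dihydrate 1.66 g; fructose 89.85 g; glucose 157.64 mL

Working volume: 2352 mL = 2.352 L.
sodium molybdate dihydrate: 22.3 µmol/L × 241.9 g/mol × 2.352 L ÷ 1000 = 12.69 mg
MOPS: 0.109% w/v = 1.09 g/L → 1.09 × 2.352 L = 2.56 g
calcium chloride dihydrate: 0.0704 g per 100 mL × 2352 mL ÷ 100 = 1.66 g
fructose: 3.82% w/v = 38.2 g/L → 38.2 × 2.352 L = 89.85 g
glucose: V = C2·V2/C1 = 1.87% ÷ 27.9% × 2352 mL = 157.64 mL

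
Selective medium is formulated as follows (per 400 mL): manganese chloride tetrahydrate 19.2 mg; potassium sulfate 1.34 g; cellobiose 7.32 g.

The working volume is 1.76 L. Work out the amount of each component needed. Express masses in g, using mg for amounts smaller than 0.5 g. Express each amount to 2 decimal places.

manganese chloride tetrahydrate 84.48 mg; potassium sulfate 5.90 g; cellobiose 32.21 g

Scale factor = 1760 mL / 400 mL = 4.4.
manganese chloride tetrahydrate: 19.2 mg × (1760 mL / 400 mL) = 84.48 mg
potassium sulfate: 1.34 g × (1760 mL / 400 mL) = 5.90 g
cellobiose: 7.32 g × (1760 mL / 400 mL) = 32.21 g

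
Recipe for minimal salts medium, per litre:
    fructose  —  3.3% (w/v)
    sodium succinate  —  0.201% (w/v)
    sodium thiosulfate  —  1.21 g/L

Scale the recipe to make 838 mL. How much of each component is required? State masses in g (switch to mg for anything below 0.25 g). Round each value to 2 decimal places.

Target volume = 838 mL = 0.838 L.
fructose: 3.3% w/v = 33 g/L → 33 × 0.838 L = 27.65 g
sodium succinate: 0.201% w/v = 2.01 g/L → 2.01 × 0.838 L = 1.68 g
sodium thiosulfate: 1.21 g/L × 0.838 L = 1.01 g

fructose 27.65 g; sodium succinate 1.68 g; sodium thiosulfate 1.01 g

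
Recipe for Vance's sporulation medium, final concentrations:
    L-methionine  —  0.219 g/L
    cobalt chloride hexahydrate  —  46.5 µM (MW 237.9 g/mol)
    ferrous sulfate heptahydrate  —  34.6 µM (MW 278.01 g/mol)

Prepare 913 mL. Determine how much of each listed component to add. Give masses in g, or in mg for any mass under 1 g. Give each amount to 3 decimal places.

L-methionine 199.947 mg; cobalt chloride hexahydrate 10.100 mg; ferrous sulfate heptahydrate 8.782 mg

Working volume: 913 mL = 0.913 L.
L-methionine: 0.219 g/L × 0.913 L = 0.199947 g = 199.947 mg
cobalt chloride hexahydrate: 46.5 µmol/L × 237.9 g/mol × 0.913 L ÷ 1000 = 10.100 mg
ferrous sulfate heptahydrate: 34.6 µmol/L × 278.01 g/mol × 0.913 L ÷ 1000 = 8.782 mg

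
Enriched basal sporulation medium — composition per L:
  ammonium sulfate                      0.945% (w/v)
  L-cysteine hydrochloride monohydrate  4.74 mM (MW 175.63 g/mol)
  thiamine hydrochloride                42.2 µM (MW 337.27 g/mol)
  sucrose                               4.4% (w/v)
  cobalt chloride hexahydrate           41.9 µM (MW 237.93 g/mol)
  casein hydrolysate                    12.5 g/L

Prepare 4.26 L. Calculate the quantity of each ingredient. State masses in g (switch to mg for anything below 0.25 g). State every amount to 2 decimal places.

Scale factor relative to 1 L: 4.26.
ammonium sulfate: 0.945% w/v = 9.45 g/L → 9.45 × 4.26 L = 40.26 g
L-cysteine hydrochloride monohydrate: 4.74 mmol/L × 175.63 g/mol × 4.26 L ÷ 1000 = 3.55 g
thiamine hydrochloride: 42.2 µmol/L × 337.27 g/mol × 4.26 L ÷ 1000 = 60.63 mg
sucrose: 4.4% w/v = 44 g/L → 44 × 4.26 L = 187.44 g
cobalt chloride hexahydrate: 41.9 µmol/L × 237.93 g/mol × 4.26 L ÷ 1000 = 42.47 mg
casein hydrolysate: 12.5 g/L × 4.26 L = 53.25 g

ammonium sulfate 40.26 g; L-cysteine hydrochloride monohydrate 3.55 g; thiamine hydrochloride 60.63 mg; sucrose 187.44 g; cobalt chloride hexahydrate 42.47 mg; casein hydrolysate 53.25 g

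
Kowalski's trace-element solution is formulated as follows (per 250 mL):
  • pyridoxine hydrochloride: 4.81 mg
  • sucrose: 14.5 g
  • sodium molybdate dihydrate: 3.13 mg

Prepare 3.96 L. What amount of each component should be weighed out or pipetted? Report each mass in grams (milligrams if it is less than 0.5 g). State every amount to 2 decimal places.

Scale factor = 3960 mL / 250 mL = 15.84.
pyridoxine hydrochloride: 4.81 mg × (3960 mL / 250 mL) = 76.19 mg
sucrose: 14.5 g × (3960 mL / 250 mL) = 229.68 g
sodium molybdate dihydrate: 3.13 mg × (3960 mL / 250 mL) = 49.58 mg

pyridoxine hydrochloride 76.19 mg; sucrose 229.68 g; sodium molybdate dihydrate 49.58 mg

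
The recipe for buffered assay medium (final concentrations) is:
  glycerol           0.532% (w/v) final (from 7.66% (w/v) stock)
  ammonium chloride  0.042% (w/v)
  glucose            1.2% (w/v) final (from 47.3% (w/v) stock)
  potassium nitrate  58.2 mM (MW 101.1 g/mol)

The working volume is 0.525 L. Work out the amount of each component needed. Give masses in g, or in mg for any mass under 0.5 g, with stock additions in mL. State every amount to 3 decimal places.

glycerol 36.462 mL; ammonium chloride 220.500 mg; glucose 13.319 mL; potassium nitrate 3.089 g

Working volume: 0.525 L.
glycerol: C1V1 = C2V2 → 0.532% ÷ 7.66% × 525 mL = 36.462 mL
ammonium chloride: 0.042 g per 100 mL × 525 mL ÷ 100 = 0.2205 g = 220.500 mg
glucose: C1V1 = C2V2 → 1.2% ÷ 47.3% × 525 mL = 13.319 mL
potassium nitrate: 58.2 mmol/L × 101.1 g/mol × 0.525 L ÷ 1000 = 3.089 g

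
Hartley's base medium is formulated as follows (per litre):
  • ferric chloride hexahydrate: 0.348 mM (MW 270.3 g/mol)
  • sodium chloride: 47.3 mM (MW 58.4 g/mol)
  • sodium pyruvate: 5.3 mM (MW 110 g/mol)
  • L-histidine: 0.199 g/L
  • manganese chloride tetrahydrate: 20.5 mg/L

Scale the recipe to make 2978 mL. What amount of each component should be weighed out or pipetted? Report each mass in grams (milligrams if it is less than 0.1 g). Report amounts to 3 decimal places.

ferric chloride hexahydrate 0.280 g; sodium chloride 8.226 g; sodium pyruvate 1.736 g; L-histidine 0.593 g; manganese chloride tetrahydrate 61.049 mg

Target volume = 2978 mL = 2.978 L.
ferric chloride hexahydrate: 0.348 mmol/L × 270.3 g/mol × 2.978 L ÷ 1000 = 0.280 g
sodium chloride: 47.3 mmol/L × 58.4 g/mol × 2.978 L ÷ 1000 = 8.226 g
sodium pyruvate: 5.3 mmol/L × 110 g/mol × 2.978 L ÷ 1000 = 1.736 g
L-histidine: 0.199 g/L × 2.978 L = 0.593 g
manganese chloride tetrahydrate: 20.5 mg/L × 2.978 L = 61.049 mg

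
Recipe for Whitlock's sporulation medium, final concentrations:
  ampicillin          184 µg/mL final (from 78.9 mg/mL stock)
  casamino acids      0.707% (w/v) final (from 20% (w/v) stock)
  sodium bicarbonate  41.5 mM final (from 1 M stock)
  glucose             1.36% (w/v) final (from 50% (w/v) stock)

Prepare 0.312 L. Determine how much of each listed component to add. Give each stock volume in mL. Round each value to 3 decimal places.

ampicillin 0.728 mL; casamino acids 11.029 mL; sodium bicarbonate 12.948 mL; glucose 8.486 mL

Scale factor relative to 1 L: 0.312.
ampicillin: V = C2·V2/C1 = 184 µg/mL × 312 mL ÷ 78900 µg/mL = 0.728 mL
casamino acids: C1V1 = C2V2 → 0.707% ÷ 20% × 312 mL = 11.029 mL
sodium bicarbonate: C1V1 = C2V2 → 41.5 mM × 312 mL ÷ 1000 mM = 12.948 mL
glucose: C1V1 = C2V2 → 1.36% ÷ 50% × 312 mL = 8.486 mL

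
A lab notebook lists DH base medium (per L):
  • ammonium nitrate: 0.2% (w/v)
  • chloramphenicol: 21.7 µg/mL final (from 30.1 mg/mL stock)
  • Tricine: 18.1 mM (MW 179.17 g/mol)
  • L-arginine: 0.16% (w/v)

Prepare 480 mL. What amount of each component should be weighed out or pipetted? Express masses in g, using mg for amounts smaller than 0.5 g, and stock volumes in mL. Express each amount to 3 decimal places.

Scale factor relative to 1 L: 0.48.
ammonium nitrate: 0.2% w/v = 2 g/L → 2 × 0.48 L = 0.960 g
chloramphenicol: dilute stock: 21.7 µg/mL × 480 mL ÷ 30100 µg/mL = 0.346 mL
Tricine: 18.1 mmol/L × 179.17 g/mol × 0.48 L ÷ 1000 = 1.557 g
L-arginine: 0.16% w/v = 1.6 g/L → 1.6 × 0.48 L = 0.768 g

ammonium nitrate 0.960 g; chloramphenicol 0.346 mL; Tricine 1.557 g; L-arginine 0.768 g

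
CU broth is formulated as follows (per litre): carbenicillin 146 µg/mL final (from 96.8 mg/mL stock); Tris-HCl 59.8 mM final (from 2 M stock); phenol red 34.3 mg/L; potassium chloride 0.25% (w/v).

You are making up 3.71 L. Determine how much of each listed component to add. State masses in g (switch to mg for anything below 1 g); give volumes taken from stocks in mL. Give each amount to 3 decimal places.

Scale factor relative to 1 L: 3.71.
carbenicillin: C1V1 = C2V2 → 146 µg/mL × 3710 mL ÷ 96800 µg/mL = 5.596 mL
Tris-HCl: C1V1 = C2V2 → 59.8 mM × 3710 mL ÷ 2000 mM = 110.929 mL
phenol red: 34.3 mg/L × 3.71 L = 127.253 mg
potassium chloride: 0.25% w/v = 2.5 g/L → 2.5 × 3.71 L = 9.275 g

carbenicillin 5.596 mL; Tris-HCl 110.929 mL; phenol red 127.253 mg; potassium chloride 9.275 g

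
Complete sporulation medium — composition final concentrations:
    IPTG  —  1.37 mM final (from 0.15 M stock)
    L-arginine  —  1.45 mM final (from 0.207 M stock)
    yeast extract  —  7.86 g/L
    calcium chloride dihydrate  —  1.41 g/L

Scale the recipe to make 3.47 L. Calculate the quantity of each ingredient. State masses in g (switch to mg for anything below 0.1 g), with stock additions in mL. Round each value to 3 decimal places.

Scale factor relative to 1 L: 3.47.
IPTG: dilute stock: 1.37 mM × 3470 mL ÷ 150 mM = 31.693 mL
L-arginine: C1V1 = C2V2 → 1.45 mM × 3470 mL ÷ 207 mM = 24.307 mL
yeast extract: 7.86 g/L × 3.47 L = 27.274 g
calcium chloride dihydrate: 1.41 g/L × 3.47 L = 4.893 g

IPTG 31.693 mL; L-arginine 24.307 mL; yeast extract 27.274 g; calcium chloride dihydrate 4.893 g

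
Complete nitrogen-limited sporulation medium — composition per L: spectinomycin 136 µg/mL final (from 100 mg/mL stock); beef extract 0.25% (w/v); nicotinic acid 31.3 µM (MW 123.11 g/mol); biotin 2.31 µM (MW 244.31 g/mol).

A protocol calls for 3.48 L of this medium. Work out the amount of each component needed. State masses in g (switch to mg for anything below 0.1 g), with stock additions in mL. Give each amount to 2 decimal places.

spectinomycin 4.73 mL; beef extract 8.70 g; nicotinic acid 13.41 mg; biotin 1.96 mg

Working volume: 3.48 L.
spectinomycin: V = C2·V2/C1 = 136 µg/mL × 3480 mL ÷ 100000 µg/mL = 4.73 mL
beef extract: 0.25 g per 100 mL × 3480 mL ÷ 100 = 8.70 g
nicotinic acid: 31.3 µmol/L × 123.11 g/mol × 3.48 L ÷ 1000 = 13.41 mg
biotin: 2.31 µmol/L × 244.31 g/mol × 3.48 L ÷ 1000 = 1.96 mg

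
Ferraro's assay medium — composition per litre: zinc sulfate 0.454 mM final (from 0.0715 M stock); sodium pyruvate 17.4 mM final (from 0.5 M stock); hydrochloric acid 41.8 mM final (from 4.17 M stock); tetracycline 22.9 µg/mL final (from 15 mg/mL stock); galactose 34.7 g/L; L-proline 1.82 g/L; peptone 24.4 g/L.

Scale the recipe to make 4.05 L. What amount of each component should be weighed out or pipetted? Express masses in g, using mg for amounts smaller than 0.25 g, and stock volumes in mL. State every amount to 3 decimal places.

Working volume: 4.05 L.
zinc sulfate: V = C2·V2/C1 = 0.454 mM × 4050 mL ÷ 71.5 mM = 25.716 mL
sodium pyruvate: V = C2·V2/C1 = 17.4 mM × 4050 mL ÷ 500 mM = 140.940 mL
hydrochloric acid: C1V1 = C2V2 → 41.8 mM × 4050 mL ÷ 4170 mM = 40.597 mL
tetracycline: V = C2·V2/C1 = 22.9 µg/mL × 4050 mL ÷ 15000 µg/mL = 6.183 mL
galactose: 34.7 g/L × 4.05 L = 140.535 g
L-proline: 1.82 g/L × 4.05 L = 7.371 g
peptone: 24.4 g/L × 4.05 L = 98.820 g

zinc sulfate 25.716 mL; sodium pyruvate 140.940 mL; hydrochloric acid 40.597 mL; tetracycline 6.183 mL; galactose 140.535 g; L-proline 7.371 g; peptone 98.820 g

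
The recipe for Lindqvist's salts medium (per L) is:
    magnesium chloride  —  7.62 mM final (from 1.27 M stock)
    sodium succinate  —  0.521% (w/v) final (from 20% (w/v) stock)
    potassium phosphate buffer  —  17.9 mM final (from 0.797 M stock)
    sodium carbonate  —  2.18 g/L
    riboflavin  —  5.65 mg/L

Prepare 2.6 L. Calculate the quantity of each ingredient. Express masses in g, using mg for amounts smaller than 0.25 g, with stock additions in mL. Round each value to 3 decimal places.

Scale factor relative to 1 L: 2.6.
magnesium chloride: V = C2·V2/C1 = 7.62 mM × 2600 mL ÷ 1270 mM = 15.600 mL
sodium succinate: V = C2·V2/C1 = 0.521% ÷ 20% × 2600 mL = 67.730 mL
potassium phosphate buffer: V = C2·V2/C1 = 17.9 mM × 2600 mL ÷ 797 mM = 58.394 mL
sodium carbonate: 2.18 g/L × 2.6 L = 5.668 g
riboflavin: 5.65 mg/L × 2.6 L = 14.690 mg

magnesium chloride 15.600 mL; sodium succinate 67.730 mL; potassium phosphate buffer 58.394 mL; sodium carbonate 5.668 g; riboflavin 14.690 mg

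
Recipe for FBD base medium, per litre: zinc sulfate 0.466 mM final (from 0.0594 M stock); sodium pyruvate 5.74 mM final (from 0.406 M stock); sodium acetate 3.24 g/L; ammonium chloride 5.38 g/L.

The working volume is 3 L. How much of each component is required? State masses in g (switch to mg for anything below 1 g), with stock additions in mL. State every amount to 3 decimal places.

Working volume: 3 L.
zinc sulfate: C1V1 = C2V2 → 0.466 mM × 3000 mL ÷ 59.4 mM = 23.535 mL
sodium pyruvate: dilute stock: 5.74 mM × 3000 mL ÷ 406 mM = 42.414 mL
sodium acetate: 3.24 g/L × 3 L = 9.720 g
ammonium chloride: 5.38 g/L × 3 L = 16.140 g

zinc sulfate 23.535 mL; sodium pyruvate 42.414 mL; sodium acetate 9.720 g; ammonium chloride 16.140 g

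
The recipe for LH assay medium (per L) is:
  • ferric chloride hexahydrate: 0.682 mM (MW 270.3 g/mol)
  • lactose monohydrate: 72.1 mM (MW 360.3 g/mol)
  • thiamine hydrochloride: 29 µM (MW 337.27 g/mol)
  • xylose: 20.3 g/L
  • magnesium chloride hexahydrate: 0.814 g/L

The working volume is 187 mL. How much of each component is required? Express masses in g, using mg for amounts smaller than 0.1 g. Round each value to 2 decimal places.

ferric chloride hexahydrate 34.47 mg; lactose monohydrate 4.86 g; thiamine hydrochloride 1.83 mg; xylose 3.80 g; magnesium chloride hexahydrate 0.15 g

Working volume: 187 mL = 0.187 L.
ferric chloride hexahydrate: 0.682 mmol/L × 270.3 mg/mmol × 0.187 L = 34.47 mg
lactose monohydrate: 72.1 mmol/L × 360.3 g/mol × 0.187 L ÷ 1000 = 4.86 g
thiamine hydrochloride: 29 µmol/L × 337.27 g/mol × 0.187 L ÷ 1000 = 1.83 mg
xylose: 20.3 g/L × 0.187 L = 3.80 g
magnesium chloride hexahydrate: 0.814 g/L × 0.187 L = 0.15 g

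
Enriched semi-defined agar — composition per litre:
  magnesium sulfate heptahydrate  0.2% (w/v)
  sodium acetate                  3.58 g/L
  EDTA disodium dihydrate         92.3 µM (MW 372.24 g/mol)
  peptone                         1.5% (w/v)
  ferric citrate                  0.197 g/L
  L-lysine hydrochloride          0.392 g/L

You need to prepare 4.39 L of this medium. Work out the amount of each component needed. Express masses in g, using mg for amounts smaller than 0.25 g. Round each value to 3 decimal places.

magnesium sulfate heptahydrate 8.780 g; sodium acetate 15.716 g; EDTA disodium dihydrate 150.831 mg; peptone 65.850 g; ferric citrate 0.865 g; L-lysine hydrochloride 1.721 g

Scale factor relative to 1 L: 4.39.
magnesium sulfate heptahydrate: 0.2 g per 100 mL × 4390 mL ÷ 100 = 8.780 g
sodium acetate: 3.58 g/L × 4.39 L = 15.716 g
EDTA disodium dihydrate: 92.3 µmol/L × 372.24 g/mol × 4.39 L ÷ 1000 = 150.831 mg
peptone: 1.5% w/v = 15 g/L → 15 × 4.39 L = 65.850 g
ferric citrate: 0.197 g/L × 4.39 L = 0.865 g
L-lysine hydrochloride: 0.392 g/L × 4.39 L = 1.721 g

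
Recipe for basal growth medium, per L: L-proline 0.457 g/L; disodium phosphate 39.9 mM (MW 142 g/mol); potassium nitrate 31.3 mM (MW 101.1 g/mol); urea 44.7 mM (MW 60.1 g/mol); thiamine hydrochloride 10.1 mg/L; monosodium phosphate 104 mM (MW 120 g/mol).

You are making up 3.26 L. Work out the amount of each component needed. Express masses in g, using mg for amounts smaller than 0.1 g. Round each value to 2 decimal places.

L-proline 1.49 g; disodium phosphate 18.47 g; potassium nitrate 10.32 g; urea 8.76 g; thiamine hydrochloride 32.93 mg; monosodium phosphate 40.68 g

Scale factor relative to 1 L: 3.26.
L-proline: 0.457 g/L × 3.26 L = 1.49 g
disodium phosphate: 39.9 mmol/L × 142 g/mol × 3.26 L ÷ 1000 = 18.47 g
potassium nitrate: 31.3 mmol/L × 101.1 g/mol × 3.26 L ÷ 1000 = 10.32 g
urea: 44.7 mmol/L × 60.1 g/mol × 3.26 L ÷ 1000 = 8.76 g
thiamine hydrochloride: 10.1 mg/L × 3.26 L = 32.93 mg
monosodium phosphate: 104 mmol/L × 120 g/mol × 3.26 L ÷ 1000 = 40.68 g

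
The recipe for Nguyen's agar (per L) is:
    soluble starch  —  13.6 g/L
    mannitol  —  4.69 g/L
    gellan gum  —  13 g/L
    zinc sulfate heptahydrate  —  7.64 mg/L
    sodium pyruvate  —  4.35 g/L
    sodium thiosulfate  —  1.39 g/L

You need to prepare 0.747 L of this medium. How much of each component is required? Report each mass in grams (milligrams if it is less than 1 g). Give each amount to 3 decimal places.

soluble starch 10.159 g; mannitol 3.503 g; gellan gum 9.711 g; zinc sulfate heptahydrate 5.707 mg; sodium pyruvate 3.249 g; sodium thiosulfate 1.038 g

Working volume: 0.747 L.
soluble starch: 13.6 g/L × 0.747 L = 10.159 g
mannitol: 4.69 g/L × 0.747 L = 3.503 g
gellan gum: 13 g/L × 0.747 L = 9.711 g
zinc sulfate heptahydrate: 7.64 mg/L × 0.747 L = 5.707 mg
sodium pyruvate: 4.35 g/L × 0.747 L = 3.249 g
sodium thiosulfate: 1.39 g/L × 0.747 L = 1.038 g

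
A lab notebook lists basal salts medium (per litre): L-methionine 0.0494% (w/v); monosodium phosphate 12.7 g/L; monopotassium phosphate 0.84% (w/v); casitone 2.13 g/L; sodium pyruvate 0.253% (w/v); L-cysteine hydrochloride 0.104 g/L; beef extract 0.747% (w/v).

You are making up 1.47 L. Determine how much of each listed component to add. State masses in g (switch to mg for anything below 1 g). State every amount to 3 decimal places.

L-methionine 726.180 mg; monosodium phosphate 18.669 g; monopotassium phosphate 12.348 g; casitone 3.131 g; sodium pyruvate 3.719 g; L-cysteine hydrochloride 152.880 mg; beef extract 10.981 g

Working volume: 1.47 L.
L-methionine: 0.0494 g per 100 mL × 1470 mL ÷ 100 = 0.72618 g = 726.180 mg
monosodium phosphate: 12.7 g/L × 1.47 L = 18.669 g
monopotassium phosphate: 0.84% w/v = 8.4 g/L → 8.4 × 1.47 L = 12.348 g
casitone: 2.13 g/L × 1.47 L = 3.131 g
sodium pyruvate: 0.253 g per 100 mL × 1470 mL ÷ 100 = 3.719 g
L-cysteine hydrochloride: 0.104 g/L × 1.47 L = 0.15288 g = 152.880 mg
beef extract: 0.747% w/v = 7.47 g/L → 7.47 × 1.47 L = 10.981 g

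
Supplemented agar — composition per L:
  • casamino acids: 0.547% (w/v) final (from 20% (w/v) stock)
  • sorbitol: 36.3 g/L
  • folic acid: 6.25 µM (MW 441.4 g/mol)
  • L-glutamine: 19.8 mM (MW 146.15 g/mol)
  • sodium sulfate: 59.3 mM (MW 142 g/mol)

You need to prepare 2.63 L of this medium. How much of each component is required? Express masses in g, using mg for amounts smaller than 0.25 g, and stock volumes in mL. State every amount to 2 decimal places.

Scale factor relative to 1 L: 2.63.
casamino acids: C1V1 = C2V2 → 0.547% ÷ 20% × 2630 mL = 71.93 mL
sorbitol: 36.3 g/L × 2.63 L = 95.47 g
folic acid: 6.25 µmol/L × 441.4 g/mol × 2.63 L ÷ 1000 = 7.26 mg
L-glutamine: 19.8 mmol/L × 146.15 g/mol × 2.63 L ÷ 1000 = 7.61 g
sodium sulfate: 59.3 mmol/L × 142 g/mol × 2.63 L ÷ 1000 = 22.15 g

casamino acids 71.93 mL; sorbitol 95.47 g; folic acid 7.26 mg; L-glutamine 7.61 g; sodium sulfate 22.15 g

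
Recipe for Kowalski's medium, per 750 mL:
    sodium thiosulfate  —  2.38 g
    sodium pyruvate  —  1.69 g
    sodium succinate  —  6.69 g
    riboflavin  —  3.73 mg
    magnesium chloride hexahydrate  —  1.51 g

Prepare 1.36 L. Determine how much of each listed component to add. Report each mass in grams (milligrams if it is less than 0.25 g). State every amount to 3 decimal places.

sodium thiosulfate 4.316 g; sodium pyruvate 3.065 g; sodium succinate 12.131 g; riboflavin 6.764 mg; magnesium chloride hexahydrate 2.738 g

Scale factor = 1360 mL / 750 mL = 1.81333.
sodium thiosulfate: 2.38 g × (1360 mL / 750 mL) = 4.316 g
sodium pyruvate: 1.69 g × (1360 mL / 750 mL) = 3.065 g
sodium succinate: 6.69 g × (1360 mL / 750 mL) = 12.131 g
riboflavin: 3.73 mg × (1360 mL / 750 mL) = 6.764 mg
magnesium chloride hexahydrate: 1.51 g × (1360 mL / 750 mL) = 2.738 g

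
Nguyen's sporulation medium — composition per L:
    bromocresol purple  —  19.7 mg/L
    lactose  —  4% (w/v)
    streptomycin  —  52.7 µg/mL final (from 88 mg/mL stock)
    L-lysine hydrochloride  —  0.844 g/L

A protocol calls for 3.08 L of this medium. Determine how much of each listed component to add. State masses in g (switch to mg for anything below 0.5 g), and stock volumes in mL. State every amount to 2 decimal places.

bromocresol purple 60.68 mg; lactose 123.20 g; streptomycin 1.84 mL; L-lysine hydrochloride 2.60 g

Scale factor relative to 1 L: 3.08.
bromocresol purple: 19.7 mg/L × 3.08 L = 60.68 mg
lactose: 4% w/v = 40 g/L → 40 × 3.08 L = 123.20 g
streptomycin: C1V1 = C2V2 → 52.7 µg/mL × 3080 mL ÷ 88000 µg/mL = 1.84 mL
L-lysine hydrochloride: 0.844 g/L × 3.08 L = 2.60 g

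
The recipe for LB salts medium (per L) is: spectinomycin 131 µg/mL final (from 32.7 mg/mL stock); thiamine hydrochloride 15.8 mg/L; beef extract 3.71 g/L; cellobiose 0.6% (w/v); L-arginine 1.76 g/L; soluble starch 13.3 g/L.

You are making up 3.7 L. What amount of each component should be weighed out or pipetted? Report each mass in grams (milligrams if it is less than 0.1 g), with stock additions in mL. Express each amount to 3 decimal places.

spectinomycin 14.823 mL; thiamine hydrochloride 58.460 mg; beef extract 13.727 g; cellobiose 22.200 g; L-arginine 6.512 g; soluble starch 49.210 g

Working volume: 3.7 L.
spectinomycin: V = C2·V2/C1 = 131 µg/mL × 3700 mL ÷ 32700 µg/mL = 14.823 mL
thiamine hydrochloride: 15.8 mg/L × 3.7 L = 58.460 mg
beef extract: 3.71 g/L × 3.7 L = 13.727 g
cellobiose: 0.6% w/v = 6 g/L → 6 × 3.7 L = 22.200 g
L-arginine: 1.76 g/L × 3.7 L = 6.512 g
soluble starch: 13.3 g/L × 3.7 L = 49.210 g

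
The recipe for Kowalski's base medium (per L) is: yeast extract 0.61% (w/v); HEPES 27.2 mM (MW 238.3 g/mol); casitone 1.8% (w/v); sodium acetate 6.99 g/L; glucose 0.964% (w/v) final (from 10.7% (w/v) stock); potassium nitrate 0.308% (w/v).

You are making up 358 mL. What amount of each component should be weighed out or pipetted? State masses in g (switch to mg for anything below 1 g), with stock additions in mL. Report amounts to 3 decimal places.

yeast extract 2.184 g; HEPES 2.320 g; casitone 6.444 g; sodium acetate 2.502 g; glucose 32.253 mL; potassium nitrate 1.103 g

Working volume: 358 mL = 0.358 L.
yeast extract: 0.61% w/v = 6.1 g/L → 6.1 × 0.358 L = 2.184 g
HEPES: 27.2 mmol/L × 238.3 g/mol × 0.358 L ÷ 1000 = 2.320 g
casitone: 1.8 g per 100 mL × 358 mL ÷ 100 = 6.444 g
sodium acetate: 6.99 g/L × 0.358 L = 2.502 g
glucose: V = C2·V2/C1 = 0.964% ÷ 10.7% × 358 mL = 32.253 mL
potassium nitrate: 0.308% w/v = 3.08 g/L → 3.08 × 0.358 L = 1.103 g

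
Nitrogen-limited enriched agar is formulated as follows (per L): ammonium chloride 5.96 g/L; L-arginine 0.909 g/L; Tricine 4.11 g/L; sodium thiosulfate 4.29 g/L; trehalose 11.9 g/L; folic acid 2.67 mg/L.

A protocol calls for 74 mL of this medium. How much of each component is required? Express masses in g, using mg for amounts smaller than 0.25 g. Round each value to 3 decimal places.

Scale factor relative to 1 L: 0.074.
ammonium chloride: 5.96 g/L × 0.074 L = 0.441 g
L-arginine: 0.909 g/L × 0.074 L = 0.067266 g = 67.266 mg
Tricine: 4.11 g/L × 0.074 L = 0.304 g
sodium thiosulfate: 4.29 g/L × 0.074 L = 0.317 g
trehalose: 11.9 g/L × 0.074 L = 0.881 g
folic acid: 2.67 mg/L × 0.074 L = 0.198 mg

ammonium chloride 0.441 g; L-arginine 67.266 mg; Tricine 0.304 g; sodium thiosulfate 0.317 g; trehalose 0.881 g; folic acid 0.198 mg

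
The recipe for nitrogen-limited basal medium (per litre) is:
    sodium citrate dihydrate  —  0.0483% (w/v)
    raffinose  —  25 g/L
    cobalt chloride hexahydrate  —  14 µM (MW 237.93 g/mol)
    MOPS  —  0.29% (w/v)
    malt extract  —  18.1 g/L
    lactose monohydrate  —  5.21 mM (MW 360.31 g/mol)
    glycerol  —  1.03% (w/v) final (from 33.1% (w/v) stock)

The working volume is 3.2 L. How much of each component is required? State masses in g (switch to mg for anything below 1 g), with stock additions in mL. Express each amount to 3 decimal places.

Working volume: 3.2 L.
sodium citrate dihydrate: 0.0483 g per 100 mL × 3200 mL ÷ 100 = 1.546 g
raffinose: 25 g/L × 3.2 L = 80.000 g
cobalt chloride hexahydrate: 14 µmol/L × 237.93 g/mol × 3.2 L ÷ 1000 = 10.659 mg
MOPS: 0.29% w/v = 2.9 g/L → 2.9 × 3.2 L = 9.280 g
malt extract: 18.1 g/L × 3.2 L = 57.920 g
lactose monohydrate: 5.21 mmol/L × 360.31 g/mol × 3.2 L ÷ 1000 = 6.007 g
glycerol: C1V1 = C2V2 → 1.03% ÷ 33.1% × 3200 mL = 99.577 mL

sodium citrate dihydrate 1.546 g; raffinose 80.000 g; cobalt chloride hexahydrate 10.659 mg; MOPS 9.280 g; malt extract 57.920 g; lactose monohydrate 6.007 g; glycerol 99.577 mL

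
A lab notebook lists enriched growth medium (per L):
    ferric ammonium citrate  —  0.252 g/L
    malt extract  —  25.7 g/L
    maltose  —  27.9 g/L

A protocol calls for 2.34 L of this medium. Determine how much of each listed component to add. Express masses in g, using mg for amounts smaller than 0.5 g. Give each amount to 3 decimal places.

ferric ammonium citrate 0.590 g; malt extract 60.138 g; maltose 65.286 g

Scale factor relative to 1 L: 2.34.
ferric ammonium citrate: 0.252 g/L × 2.34 L = 0.590 g
malt extract: 25.7 g/L × 2.34 L = 60.138 g
maltose: 27.9 g/L × 2.34 L = 65.286 g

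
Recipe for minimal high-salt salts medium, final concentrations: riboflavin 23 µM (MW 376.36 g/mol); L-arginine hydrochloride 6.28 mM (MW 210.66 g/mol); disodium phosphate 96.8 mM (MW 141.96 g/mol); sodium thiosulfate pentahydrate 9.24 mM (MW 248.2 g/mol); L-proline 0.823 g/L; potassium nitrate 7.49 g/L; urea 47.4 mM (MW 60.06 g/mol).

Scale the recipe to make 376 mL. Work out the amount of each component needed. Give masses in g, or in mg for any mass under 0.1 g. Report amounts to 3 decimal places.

Working volume: 376 mL = 0.376 L.
riboflavin: 23 µmol/L × 376.36 g/mol × 0.376 L ÷ 1000 = 3.255 mg
L-arginine hydrochloride: 6.28 mmol/L × 210.66 g/mol × 0.376 L ÷ 1000 = 0.497 g
disodium phosphate: 96.8 mmol/L × 141.96 g/mol × 0.376 L ÷ 1000 = 5.167 g
sodium thiosulfate pentahydrate: 9.24 mmol/L × 248.2 g/mol × 0.376 L ÷ 1000 = 0.862 g
L-proline: 0.823 g/L × 0.376 L = 0.309 g
potassium nitrate: 7.49 g/L × 0.376 L = 2.816 g
urea: 47.4 mmol/L × 60.06 g/mol × 0.376 L ÷ 1000 = 1.070 g

riboflavin 3.255 mg; L-arginine hydrochloride 0.497 g; disodium phosphate 5.167 g; sodium thiosulfate pentahydrate 0.862 g; L-proline 0.309 g; potassium nitrate 2.816 g; urea 1.070 g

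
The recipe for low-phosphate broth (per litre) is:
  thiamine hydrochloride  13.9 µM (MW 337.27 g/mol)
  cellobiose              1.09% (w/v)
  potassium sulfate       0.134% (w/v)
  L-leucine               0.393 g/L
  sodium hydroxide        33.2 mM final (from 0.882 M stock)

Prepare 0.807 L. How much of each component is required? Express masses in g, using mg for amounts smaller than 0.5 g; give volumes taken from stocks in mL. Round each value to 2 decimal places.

Scale factor relative to 1 L: 0.807.
thiamine hydrochloride: 13.9 µmol/L × 337.27 g/mol × 0.807 L ÷ 1000 = 3.78 mg
cellobiose: 1.09 g per 100 mL × 807 mL ÷ 100 = 8.80 g
potassium sulfate: 0.134 g per 100 mL × 807 mL ÷ 100 = 1.08 g
L-leucine: 0.393 g/L × 0.807 L = 0.317151 g = 317.15 mg
sodium hydroxide: V = C2·V2/C1 = 33.2 mM × 807 mL ÷ 882 mM = 30.38 mL

thiamine hydrochloride 3.78 mg; cellobiose 8.80 g; potassium sulfate 1.08 g; L-leucine 317.15 mg; sodium hydroxide 30.38 mL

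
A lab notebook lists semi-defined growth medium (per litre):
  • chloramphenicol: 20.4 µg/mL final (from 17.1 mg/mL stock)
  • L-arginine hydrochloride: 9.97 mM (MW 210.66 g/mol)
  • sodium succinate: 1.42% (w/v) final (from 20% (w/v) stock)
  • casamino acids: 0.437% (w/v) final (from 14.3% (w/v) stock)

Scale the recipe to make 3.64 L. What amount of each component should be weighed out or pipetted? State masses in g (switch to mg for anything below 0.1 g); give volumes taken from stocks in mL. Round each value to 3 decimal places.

Working volume: 3.64 L.
chloramphenicol: dilute stock: 20.4 µg/mL × 3640 mL ÷ 17100 µg/mL = 4.342 mL
L-arginine hydrochloride: 9.97 mmol/L × 210.66 g/mol × 3.64 L ÷ 1000 = 7.645 g
sodium succinate: V = C2·V2/C1 = 1.42% ÷ 20% × 3640 mL = 258.440 mL
casamino acids: dilute stock: 0.437% ÷ 14.3% × 3640 mL = 111.236 mL

chloramphenicol 4.342 mL; L-arginine hydrochloride 7.645 g; sodium succinate 258.440 mL; casamino acids 111.236 mL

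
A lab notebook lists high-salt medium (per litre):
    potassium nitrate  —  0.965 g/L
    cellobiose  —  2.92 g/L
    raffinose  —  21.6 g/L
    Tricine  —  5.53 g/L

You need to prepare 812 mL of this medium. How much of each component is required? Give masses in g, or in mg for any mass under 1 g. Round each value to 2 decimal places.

potassium nitrate 783.58 mg; cellobiose 2.37 g; raffinose 17.54 g; Tricine 4.49 g

Target volume = 812 mL = 0.812 L.
potassium nitrate: 0.965 g/L × 0.812 L = 0.78358 g = 783.58 mg
cellobiose: 2.92 g/L × 0.812 L = 2.37 g
raffinose: 21.6 g/L × 0.812 L = 17.54 g
Tricine: 5.53 g/L × 0.812 L = 4.49 g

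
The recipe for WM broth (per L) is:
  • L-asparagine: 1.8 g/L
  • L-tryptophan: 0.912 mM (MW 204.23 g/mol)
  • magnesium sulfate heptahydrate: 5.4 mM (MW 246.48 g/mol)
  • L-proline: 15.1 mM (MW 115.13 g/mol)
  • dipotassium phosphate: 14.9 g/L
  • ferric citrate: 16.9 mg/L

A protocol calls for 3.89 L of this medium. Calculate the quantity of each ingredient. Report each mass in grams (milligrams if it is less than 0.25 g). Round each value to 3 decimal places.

L-asparagine 7.002 g; L-tryptophan 0.725 g; magnesium sulfate heptahydrate 5.178 g; L-proline 6.763 g; dipotassium phosphate 57.961 g; ferric citrate 65.741 mg

Scale factor relative to 1 L: 3.89.
L-asparagine: 1.8 g/L × 3.89 L = 7.002 g
L-tryptophan: 0.912 mmol/L × 204.23 g/mol × 3.89 L ÷ 1000 = 0.725 g
magnesium sulfate heptahydrate: 5.4 mmol/L × 246.48 g/mol × 3.89 L ÷ 1000 = 5.178 g
L-proline: 15.1 mmol/L × 115.13 g/mol × 3.89 L ÷ 1000 = 6.763 g
dipotassium phosphate: 14.9 g/L × 3.89 L = 57.961 g
ferric citrate: 16.9 mg/L × 3.89 L = 65.741 mg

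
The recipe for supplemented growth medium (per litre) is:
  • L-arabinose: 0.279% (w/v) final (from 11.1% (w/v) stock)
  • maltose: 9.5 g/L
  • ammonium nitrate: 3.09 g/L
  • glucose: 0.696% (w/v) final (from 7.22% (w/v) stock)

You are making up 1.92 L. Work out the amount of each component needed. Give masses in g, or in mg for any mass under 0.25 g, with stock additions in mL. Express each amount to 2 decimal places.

L-arabinose 48.26 mL; maltose 18.24 g; ammonium nitrate 5.93 g; glucose 185.09 mL

Scale factor relative to 1 L: 1.92.
L-arabinose: dilute stock: 0.279% ÷ 11.1% × 1920 mL = 48.26 mL
maltose: 9.5 g/L × 1.92 L = 18.24 g
ammonium nitrate: 3.09 g/L × 1.92 L = 5.93 g
glucose: C1V1 = C2V2 → 0.696% ÷ 7.22% × 1920 mL = 185.09 mL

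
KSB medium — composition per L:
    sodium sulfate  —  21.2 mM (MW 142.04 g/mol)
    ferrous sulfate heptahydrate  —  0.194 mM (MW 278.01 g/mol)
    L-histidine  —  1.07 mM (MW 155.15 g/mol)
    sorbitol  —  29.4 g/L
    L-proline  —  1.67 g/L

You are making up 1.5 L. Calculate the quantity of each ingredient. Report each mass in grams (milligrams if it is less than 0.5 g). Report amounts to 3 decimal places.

Scale factor relative to 1 L: 1.5.
sodium sulfate: 21.2 mmol/L × 142.04 g/mol × 1.5 L ÷ 1000 = 4.517 g
ferrous sulfate heptahydrate: 0.194 mmol/L × 278.01 mg/mmol × 1.5 L = 80.901 mg
L-histidine: 1.07 mmol/L × 155.15 mg/mmol × 1.5 L = 249.016 mg
sorbitol: 29.4 g/L × 1.5 L = 44.100 g
L-proline: 1.67 g/L × 1.5 L = 2.505 g

sodium sulfate 4.517 g; ferrous sulfate heptahydrate 80.901 mg; L-histidine 249.016 mg; sorbitol 44.100 g; L-proline 2.505 g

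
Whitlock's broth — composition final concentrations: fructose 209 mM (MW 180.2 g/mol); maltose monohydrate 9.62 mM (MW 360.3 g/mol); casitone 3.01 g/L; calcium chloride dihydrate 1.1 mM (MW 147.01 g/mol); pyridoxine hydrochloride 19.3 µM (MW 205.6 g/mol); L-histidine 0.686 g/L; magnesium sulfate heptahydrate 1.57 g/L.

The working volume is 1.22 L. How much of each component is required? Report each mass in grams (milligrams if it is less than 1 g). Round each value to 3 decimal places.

Working volume: 1.22 L.
fructose: 209 mmol/L × 180.2 g/mol × 1.22 L ÷ 1000 = 45.947 g
maltose monohydrate: 9.62 mmol/L × 360.3 g/mol × 1.22 L ÷ 1000 = 4.229 g
casitone: 3.01 g/L × 1.22 L = 3.672 g
calcium chloride dihydrate: 1.1 mmol/L × 147.01 mg/mmol × 1.22 L = 197.287 mg
pyridoxine hydrochloride: 19.3 µmol/L × 205.6 g/mol × 1.22 L ÷ 1000 = 4.841 mg
L-histidine: 0.686 g/L × 1.22 L = 0.83692 g = 836.920 mg
magnesium sulfate heptahydrate: 1.57 g/L × 1.22 L = 1.915 g

fructose 45.947 g; maltose monohydrate 4.229 g; casitone 3.672 g; calcium chloride dihydrate 197.287 mg; pyridoxine hydrochloride 4.841 mg; L-histidine 836.920 mg; magnesium sulfate heptahydrate 1.915 g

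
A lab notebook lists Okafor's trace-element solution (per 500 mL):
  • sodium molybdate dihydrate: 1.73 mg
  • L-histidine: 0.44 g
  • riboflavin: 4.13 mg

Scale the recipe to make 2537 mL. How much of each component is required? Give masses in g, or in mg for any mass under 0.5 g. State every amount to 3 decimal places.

Ratio of target to recipe volume: 2537 / 500 = 5.074.
sodium molybdate dihydrate: 1.73 mg × (2537 mL / 500 mL) = 8.778 mg
L-histidine: 0.44 g × (2537 mL / 500 mL) = 2.233 g
riboflavin: 4.13 mg × (2537 mL / 500 mL) = 20.956 mg

sodium molybdate dihydrate 8.778 mg; L-histidine 2.233 g; riboflavin 20.956 mg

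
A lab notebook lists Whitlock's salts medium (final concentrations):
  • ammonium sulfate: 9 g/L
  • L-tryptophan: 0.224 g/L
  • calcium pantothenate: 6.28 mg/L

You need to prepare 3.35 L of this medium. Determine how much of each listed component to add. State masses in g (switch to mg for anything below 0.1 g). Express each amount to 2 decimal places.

ammonium sulfate 30.15 g; L-tryptophan 0.75 g; calcium pantothenate 21.04 mg

Scale factor relative to 1 L: 3.35.
ammonium sulfate: 9 g/L × 3.35 L = 30.15 g
L-tryptophan: 0.224 g/L × 3.35 L = 0.75 g
calcium pantothenate: 6.28 mg/L × 3.35 L = 21.04 mg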